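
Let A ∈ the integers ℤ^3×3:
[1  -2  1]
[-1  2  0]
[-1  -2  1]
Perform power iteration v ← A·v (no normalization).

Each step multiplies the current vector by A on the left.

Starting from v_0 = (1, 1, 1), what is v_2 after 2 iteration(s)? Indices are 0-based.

v_0 = (1, 1, 1).
v_1 = A·v_0 = (0, 1, -2).
v_2 = A·v_1 = (-4, 2, -4).

v_2 = (-4, 2, -4)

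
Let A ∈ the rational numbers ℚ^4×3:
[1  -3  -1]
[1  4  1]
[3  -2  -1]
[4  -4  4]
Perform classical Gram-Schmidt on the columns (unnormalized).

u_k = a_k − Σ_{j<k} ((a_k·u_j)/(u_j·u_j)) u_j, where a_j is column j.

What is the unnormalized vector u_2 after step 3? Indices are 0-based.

Step 1: u_0 = a_0 = (1, 1, 3, 4).
Step 2: u_1 = a_1 − (-7/9)·u_0 = (-20/9, 43/9, 1/3, -8/9).
Step 3: u_2 = a_2 − (13/27)·u_0 − (14/129)·u_1 = (-160/129, 0, -320/129, 280/129).

u_2 = (-160/129, 0, -320/129, 280/129)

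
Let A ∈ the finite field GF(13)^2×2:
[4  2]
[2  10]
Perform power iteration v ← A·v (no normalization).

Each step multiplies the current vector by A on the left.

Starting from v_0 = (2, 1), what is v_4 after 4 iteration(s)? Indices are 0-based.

v_0 = (2, 1).
v_1 = A·v_0 = (10, 1).
v_2 = A·v_1 = (3, 4).
v_3 = A·v_2 = (7, 7).
v_4 = A·v_3 = (3, 6).

v_4 = (3, 6)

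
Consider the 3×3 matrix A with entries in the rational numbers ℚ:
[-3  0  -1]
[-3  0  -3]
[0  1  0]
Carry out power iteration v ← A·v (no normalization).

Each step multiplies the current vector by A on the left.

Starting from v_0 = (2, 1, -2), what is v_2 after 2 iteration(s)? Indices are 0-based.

v_0 = (2, 1, -2).
v_1 = A·v_0 = (-4, 0, 1).
v_2 = A·v_1 = (11, 9, 0).

v_2 = (11, 9, 0)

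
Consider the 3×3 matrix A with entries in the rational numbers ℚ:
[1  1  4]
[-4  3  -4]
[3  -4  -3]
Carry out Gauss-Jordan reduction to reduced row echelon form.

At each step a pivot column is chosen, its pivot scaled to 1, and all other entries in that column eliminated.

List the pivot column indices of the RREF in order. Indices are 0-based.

pivot columns: 0, 1, 2

[1] R0 /= 1  ⇒  (1, 1, 4)
     R1 -= -4·R0  ⇒  (0, 7, 12)
     R2 -= 3·R0  ⇒  (0, -7, -15)
[2] R1 /= 7  ⇒  (0, 1, 12/7)
     R0 -= 1·R1  ⇒  (1, 0, 16/7)
     R2 -= -7·R1  ⇒  (0, 0, -3)
[3] R2 /= -3  ⇒  (0, 0, 1)
     R0 -= 16/7·R2  ⇒  (1, 0, 0)
     R1 -= 12/7·R2  ⇒  (0, 1, 0)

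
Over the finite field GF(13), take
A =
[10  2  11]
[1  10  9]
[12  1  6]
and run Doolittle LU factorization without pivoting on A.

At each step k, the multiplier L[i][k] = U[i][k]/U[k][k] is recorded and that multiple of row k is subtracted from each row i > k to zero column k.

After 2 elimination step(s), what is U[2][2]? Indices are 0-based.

k=0: U[0][0]=10
  eliminate (1,0): mult=4, new row 1: (0, 2, 4); set L[1][0]=4
  eliminate (2,0): mult=9, new row 2: (0, 9, 11); set L[2][0]=9
k=1: U[1][1]=2
  eliminate (2,1): mult=11, new row 2: (0, 0, 6); set L[2][1]=11

U[2][2] = 6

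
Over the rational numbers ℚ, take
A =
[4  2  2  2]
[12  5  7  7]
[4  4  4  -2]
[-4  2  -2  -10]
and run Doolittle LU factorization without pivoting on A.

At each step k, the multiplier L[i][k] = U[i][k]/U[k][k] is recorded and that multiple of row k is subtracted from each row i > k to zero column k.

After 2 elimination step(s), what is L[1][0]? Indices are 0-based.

Step 1: pivot at (0,0) is 4.
  row1 ← row1 − (3)·row0  ⇒  L[1][0]=3, U row1=(0, -1, 1, 1)
  row2 ← row2 − (1)·row0  ⇒  L[2][0]=1, U row2=(0, 2, 2, -4)
  row3 ← row3 − (-1)·row0  ⇒  L[3][0]=-1, U row3=(0, 4, 0, -8)
Step 2: pivot at (1,1) is -1.
  row2 ← row2 − (-2)·row1  ⇒  L[2][1]=-2, U row2=(0, 0, 4, -2)
  row3 ← row3 − (-4)·row1  ⇒  L[3][1]=-4, U row3=(0, 0, 4, -4)

L[1][0] = 3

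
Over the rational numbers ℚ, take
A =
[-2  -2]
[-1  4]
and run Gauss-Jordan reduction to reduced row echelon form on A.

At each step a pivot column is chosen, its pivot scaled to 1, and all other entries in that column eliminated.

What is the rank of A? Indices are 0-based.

rank = 2

pivot(0,0)=-2: scale R0 → (1, 1)
  clear (1,0): R1 −= (-1)R0 → (0, 5)
pivot(1,1)=5: scale R1 → (0, 1)
  clear (0,1): R0 −= (1)R1 → (1, 0)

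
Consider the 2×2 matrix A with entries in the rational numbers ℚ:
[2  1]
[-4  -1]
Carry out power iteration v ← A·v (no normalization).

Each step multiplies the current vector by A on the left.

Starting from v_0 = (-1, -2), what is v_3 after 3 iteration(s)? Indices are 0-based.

v_0 = (-1, -2).
v_1 = A·v_0 = (-4, 6).
v_2 = A·v_1 = (-2, 10).
v_3 = A·v_2 = (6, -2).

v_3 = (6, -2)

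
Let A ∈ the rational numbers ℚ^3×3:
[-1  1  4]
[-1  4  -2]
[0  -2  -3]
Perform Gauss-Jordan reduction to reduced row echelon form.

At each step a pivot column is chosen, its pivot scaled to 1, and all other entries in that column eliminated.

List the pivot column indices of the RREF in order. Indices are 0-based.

[1] R0 /= -1  ⇒  (1, -1, -4)
     R1 -= -1·R0  ⇒  (0, 3, -6)
[2] R1 /= 3  ⇒  (0, 1, -2)
     R0 -= -1·R1  ⇒  (1, 0, -6)
     R2 -= -2·R1  ⇒  (0, 0, -7)
[3] R2 /= -7  ⇒  (0, 0, 1)
     R0 -= -6·R2  ⇒  (1, 0, 0)
     R1 -= -2·R2  ⇒  (0, 1, 0)

pivot columns: 0, 1, 2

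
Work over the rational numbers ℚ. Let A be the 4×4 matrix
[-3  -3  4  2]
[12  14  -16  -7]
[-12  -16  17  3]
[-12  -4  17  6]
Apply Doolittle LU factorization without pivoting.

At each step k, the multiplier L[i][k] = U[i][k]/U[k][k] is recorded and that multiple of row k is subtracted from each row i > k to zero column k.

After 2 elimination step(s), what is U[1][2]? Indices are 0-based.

[col 0] pivot -3
  R1 -= -4*R0 → (0, 2, 0, 1)  (L[1][0] := -4)
  R2 -= 4*R0 → (0, -4, 1, -5)  (L[2][0] := 4)
  R3 -= 4*R0 → (0, 8, 1, -2)  (L[3][0] := 4)
[col 1] pivot 2
  R2 -= -2*R1 → (0, 0, 1, -3)  (L[2][1] := -2)
  R3 -= 4*R1 → (0, 0, 1, -6)  (L[3][1] := 4)

U[1][2] = 0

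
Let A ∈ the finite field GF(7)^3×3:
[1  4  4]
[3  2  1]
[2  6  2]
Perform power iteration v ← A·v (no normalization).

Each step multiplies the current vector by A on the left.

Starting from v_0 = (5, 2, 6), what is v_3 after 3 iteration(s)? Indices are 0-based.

v_3 = (2, 3, 4)

v_0 = (5, 2, 6).
v_1 = A·v_0 = (2, 4, 6).
v_2 = A·v_1 = (0, 6, 5).
v_3 = A·v_2 = (2, 3, 4).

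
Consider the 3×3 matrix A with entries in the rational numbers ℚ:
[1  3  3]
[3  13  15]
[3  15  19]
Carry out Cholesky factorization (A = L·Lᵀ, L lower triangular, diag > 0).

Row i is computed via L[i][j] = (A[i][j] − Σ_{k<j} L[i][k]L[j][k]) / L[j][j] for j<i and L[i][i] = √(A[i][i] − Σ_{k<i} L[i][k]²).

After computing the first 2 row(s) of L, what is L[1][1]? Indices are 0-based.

Step 1: L[0][0] = √(1) = 1.
  L[1][0] = (3) / L[0][0] = 3.
Step 2: L[1][1] = √(4) = 2.

L[1][1] = 2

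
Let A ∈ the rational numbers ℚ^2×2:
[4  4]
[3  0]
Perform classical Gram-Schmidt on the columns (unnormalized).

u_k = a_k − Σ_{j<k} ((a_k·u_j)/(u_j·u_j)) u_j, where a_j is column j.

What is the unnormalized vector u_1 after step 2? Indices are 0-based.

u_1 = (36/25, -48/25)

Step 1: u_0 = a_0 = (4, 3).
Step 2: u_1 = a_1 − (16/25)·u_0 = (36/25, -48/25).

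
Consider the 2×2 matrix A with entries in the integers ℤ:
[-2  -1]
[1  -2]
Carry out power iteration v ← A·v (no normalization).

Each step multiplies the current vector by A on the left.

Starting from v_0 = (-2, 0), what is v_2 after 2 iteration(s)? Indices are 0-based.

v_0 = (-2, 0).
v_1 = A·v_0 = (4, -2).
v_2 = A·v_1 = (-6, 8).

v_2 = (-6, 8)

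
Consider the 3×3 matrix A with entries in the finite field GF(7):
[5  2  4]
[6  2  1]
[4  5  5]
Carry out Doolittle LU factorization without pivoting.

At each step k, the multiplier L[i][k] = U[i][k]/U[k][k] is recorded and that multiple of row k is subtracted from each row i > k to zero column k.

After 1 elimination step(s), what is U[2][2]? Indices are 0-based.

k=0: U[0][0]=5
  eliminate (1,0): mult=4, new row 1: (0, 1, 6); set L[1][0]=4
  eliminate (2,0): mult=5, new row 2: (0, 2, 6); set L[2][0]=5

U[2][2] = 6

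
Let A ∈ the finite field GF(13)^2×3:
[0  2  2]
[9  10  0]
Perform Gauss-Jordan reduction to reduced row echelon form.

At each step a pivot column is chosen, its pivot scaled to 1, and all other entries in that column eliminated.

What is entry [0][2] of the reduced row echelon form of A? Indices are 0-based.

M[0][2] = 9

pivot(0,0): swap R0↔R1
pivot(0,0)=9: scale R0 → (1, 4, 0)
pivot(1,1)=2: scale R1 → (0, 1, 1)
  clear (0,1): R0 −= (4)R1 → (1, 0, 9)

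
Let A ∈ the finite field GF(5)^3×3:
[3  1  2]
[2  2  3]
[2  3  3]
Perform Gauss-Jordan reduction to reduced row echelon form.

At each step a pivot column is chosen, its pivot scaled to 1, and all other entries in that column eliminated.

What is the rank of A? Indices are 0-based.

step 1: normalize row 0 (÷3) = (1, 2, 4)
  row 1: subtract 2×row0 = (0, 3, 0)
  row 2: subtract 2×row0 = (0, 4, 0)
step 2: normalize row 1 (÷3) = (0, 1, 0)
  row 0: subtract 2×row1 = (1, 0, 4)
  row 2: subtract 4×row1 = (0, 0, 0)
skip col 2 (zero from row 2)

rank = 2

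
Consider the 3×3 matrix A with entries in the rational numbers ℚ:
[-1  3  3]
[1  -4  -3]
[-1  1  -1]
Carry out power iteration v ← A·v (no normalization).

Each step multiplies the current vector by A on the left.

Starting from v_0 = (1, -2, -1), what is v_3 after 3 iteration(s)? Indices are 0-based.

v_3 = (-124, 176, -116)

v_0 = (1, -2, -1).
v_1 = A·v_0 = (-10, 12, -2).
v_2 = A·v_1 = (40, -52, 24).
v_3 = A·v_2 = (-124, 176, -116).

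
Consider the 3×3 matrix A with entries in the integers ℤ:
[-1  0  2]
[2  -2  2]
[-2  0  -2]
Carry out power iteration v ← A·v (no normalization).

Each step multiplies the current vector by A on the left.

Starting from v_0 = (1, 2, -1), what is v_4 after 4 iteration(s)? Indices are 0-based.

v_4 = (-45, -46, 18)

v_0 = (1, 2, -1).
v_1 = A·v_0 = (-3, -4, 0).
v_2 = A·v_1 = (3, 2, 6).
v_3 = A·v_2 = (9, 14, -18).
v_4 = A·v_3 = (-45, -46, 18).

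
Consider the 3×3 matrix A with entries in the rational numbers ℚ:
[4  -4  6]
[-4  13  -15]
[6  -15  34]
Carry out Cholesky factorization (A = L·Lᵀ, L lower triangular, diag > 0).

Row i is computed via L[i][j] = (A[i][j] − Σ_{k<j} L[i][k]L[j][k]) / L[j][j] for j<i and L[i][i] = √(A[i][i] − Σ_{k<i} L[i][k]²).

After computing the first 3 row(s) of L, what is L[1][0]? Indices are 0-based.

L[1][0] = -2

Step 1: L[0][0] = √(4) = 2.
  L[1][0] = (-4) / L[0][0] = -2.
Step 2: L[1][1] = √(9) = 3.
  L[2][0] = (6) / L[0][0] = 3.
  L[2][1] = (-9) / L[1][1] = -3.
Step 3: L[2][2] = √(16) = 4.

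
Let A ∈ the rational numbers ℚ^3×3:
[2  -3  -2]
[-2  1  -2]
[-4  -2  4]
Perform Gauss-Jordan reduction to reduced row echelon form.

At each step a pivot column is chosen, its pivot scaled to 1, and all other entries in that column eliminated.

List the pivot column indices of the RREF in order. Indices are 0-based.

[1] R0 /= 2  ⇒  (1, -3/2, -1)
     R1 -= -2·R0  ⇒  (0, -2, -4)
     R2 -= -4·R0  ⇒  (0, -8, 0)
[2] R1 /= -2  ⇒  (0, 1, 2)
     R0 -= -3/2·R1  ⇒  (1, 0, 2)
     R2 -= -8·R1  ⇒  (0, 0, 16)
[3] R2 /= 16  ⇒  (0, 0, 1)
     R0 -= 2·R2  ⇒  (1, 0, 0)
     R1 -= 2·R2  ⇒  (0, 1, 0)

pivot columns: 0, 1, 2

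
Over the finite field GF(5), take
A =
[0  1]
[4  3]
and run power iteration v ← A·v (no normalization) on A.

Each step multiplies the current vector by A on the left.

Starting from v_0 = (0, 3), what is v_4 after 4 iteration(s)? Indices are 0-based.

v_0 = (0, 3).
v_1 = A·v_0 = (3, 4).
v_2 = A·v_1 = (4, 4).
v_3 = A·v_2 = (4, 3).
v_4 = A·v_3 = (3, 0).

v_4 = (3, 0)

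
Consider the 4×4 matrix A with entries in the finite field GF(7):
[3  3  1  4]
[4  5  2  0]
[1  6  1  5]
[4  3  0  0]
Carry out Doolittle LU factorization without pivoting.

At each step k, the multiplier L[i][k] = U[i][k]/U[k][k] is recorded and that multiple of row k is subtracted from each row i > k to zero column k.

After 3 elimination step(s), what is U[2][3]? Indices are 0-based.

Step 1: pivot at (0,0) is 3.
  row1 ← row1 − (6)·row0  ⇒  L[1][0]=6, U row1=(0, 1, 3, 4)
  row2 ← row2 − (5)·row0  ⇒  L[2][0]=5, U row2=(0, 5, 3, 6)
  row3 ← row3 − (6)·row0  ⇒  L[3][0]=6, U row3=(0, 6, 1, 4)
Step 2: pivot at (1,1) is 1.
  row2 ← row2 − (5)·row1  ⇒  L[2][1]=5, U row2=(0, 0, 2, 0)
  row3 ← row3 − (6)·row1  ⇒  L[3][1]=6, U row3=(0, 0, 4, 1)
Step 3: pivot at (2,2) is 2.
  row3 ← row3 − (2)·row2  ⇒  L[3][2]=2, U row3=(0, 0, 0, 1)

U[2][3] = 0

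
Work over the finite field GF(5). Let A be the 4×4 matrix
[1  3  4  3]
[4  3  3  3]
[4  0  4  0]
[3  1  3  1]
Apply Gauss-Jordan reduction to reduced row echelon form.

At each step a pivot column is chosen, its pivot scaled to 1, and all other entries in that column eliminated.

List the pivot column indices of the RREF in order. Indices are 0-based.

[1] R0 /= 1  ⇒  (1, 3, 4, 3)
     R1 -= 4·R0  ⇒  (0, 1, 2, 1)
     R2 -= 4·R0  ⇒  (0, 3, 3, 3)
     R3 -= 3·R0  ⇒  (0, 2, 1, 2)
[2] R1 /= 1  ⇒  (0, 1, 2, 1)
     R0 -= 3·R1  ⇒  (1, 0, 3, 0)
     R2 -= 3·R1  ⇒  (0, 0, 2, 0)
     R3 -= 2·R1  ⇒  (0, 0, 2, 0)
[3] R2 /= 2  ⇒  (0, 0, 1, 0)
     R0 -= 3·R2  ⇒  (1, 0, 0, 0)
     R1 -= 2·R2  ⇒  (0, 1, 0, 1)
     R3 -= 2·R2  ⇒  (0, 0, 0, 0)
column 3 empty below row 3

pivot columns: 0, 1, 2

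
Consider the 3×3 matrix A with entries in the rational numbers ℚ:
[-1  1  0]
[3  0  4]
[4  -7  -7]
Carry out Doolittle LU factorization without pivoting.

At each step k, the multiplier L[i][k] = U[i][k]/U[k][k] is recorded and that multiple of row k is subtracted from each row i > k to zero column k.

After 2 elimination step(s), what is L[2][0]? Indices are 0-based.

[col 0] pivot -1
  R1 -= -3*R0 → (0, 3, 4)  (L[1][0] := -3)
  R2 -= -4*R0 → (0, -3, -7)  (L[2][0] := -4)
[col 1] pivot 3
  R2 -= -1*R1 → (0, 0, -3)  (L[2][1] := -1)

L[2][0] = -4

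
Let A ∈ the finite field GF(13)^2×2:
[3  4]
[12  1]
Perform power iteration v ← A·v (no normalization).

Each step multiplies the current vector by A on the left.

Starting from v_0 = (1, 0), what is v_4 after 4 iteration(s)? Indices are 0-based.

v_0 = (1, 0).
v_1 = A·v_0 = (3, 12).
v_2 = A·v_1 = (5, 9).
v_3 = A·v_2 = (12, 4).
v_4 = A·v_3 = (0, 5).

v_4 = (0, 5)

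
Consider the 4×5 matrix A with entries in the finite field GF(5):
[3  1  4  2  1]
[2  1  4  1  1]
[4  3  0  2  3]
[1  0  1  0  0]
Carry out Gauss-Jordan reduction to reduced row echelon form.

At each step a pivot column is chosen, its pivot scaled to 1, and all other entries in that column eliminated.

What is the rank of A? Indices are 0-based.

rank = 4

[1] R0 /= 3  ⇒  (1, 2, 3, 4, 2)
     R1 -= 2·R0  ⇒  (0, 2, 3, 3, 2)
     R2 -= 4·R0  ⇒  (0, 0, 3, 1, 0)
     R3 -= 1·R0  ⇒  (0, 3, 3, 1, 3)
[2] R1 /= 2  ⇒  (0, 1, 4, 4, 1)
     R0 -= 2·R1  ⇒  (1, 0, 0, 1, 0)
     R3 -= 3·R1  ⇒  (0, 0, 1, 4, 0)
[3] R2 /= 3  ⇒  (0, 0, 1, 2, 0)
     R1 -= 4·R2  ⇒  (0, 1, 0, 1, 1)
     R3 -= 1·R2  ⇒  (0, 0, 0, 2, 0)
[4] R3 /= 2  ⇒  (0, 0, 0, 1, 0)
     R0 -= 1·R3  ⇒  (1, 0, 0, 0, 0)
     R1 -= 1·R3  ⇒  (0, 1, 0, 0, 1)
     R2 -= 2·R3  ⇒  (0, 0, 1, 0, 0)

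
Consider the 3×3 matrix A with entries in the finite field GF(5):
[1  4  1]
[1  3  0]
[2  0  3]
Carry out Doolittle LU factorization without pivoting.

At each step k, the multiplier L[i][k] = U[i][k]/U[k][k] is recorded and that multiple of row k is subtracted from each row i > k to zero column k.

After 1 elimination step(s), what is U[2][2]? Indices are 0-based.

Step 1: pivot at (0,0) is 1.
  row1 ← row1 − (1)·row0  ⇒  L[1][0]=1, U row1=(0, 4, 4)
  row2 ← row2 − (2)·row0  ⇒  L[2][0]=2, U row2=(0, 2, 1)

U[2][2] = 1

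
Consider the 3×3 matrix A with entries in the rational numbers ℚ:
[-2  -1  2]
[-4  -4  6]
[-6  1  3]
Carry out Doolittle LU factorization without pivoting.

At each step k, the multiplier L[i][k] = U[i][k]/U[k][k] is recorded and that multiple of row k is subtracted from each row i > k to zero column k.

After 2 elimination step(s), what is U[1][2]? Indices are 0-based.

U[1][2] = 2

[col 0] pivot -2
  R1 -= 2*R0 → (0, -2, 2)  (L[1][0] := 2)
  R2 -= 3*R0 → (0, 4, -3)  (L[2][0] := 3)
[col 1] pivot -2
  R2 -= -2*R1 → (0, 0, 1)  (L[2][1] := -2)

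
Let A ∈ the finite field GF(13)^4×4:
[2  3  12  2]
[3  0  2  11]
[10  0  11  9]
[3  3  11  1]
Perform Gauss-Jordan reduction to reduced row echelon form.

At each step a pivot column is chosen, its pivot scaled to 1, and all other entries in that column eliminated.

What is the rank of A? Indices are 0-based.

[1] R0 /= 2  ⇒  (1, 8, 6, 1)
     R1 -= 3·R0  ⇒  (0, 2, 10, 8)
     R2 -= 10·R0  ⇒  (0, 11, 3, 12)
     R3 -= 3·R0  ⇒  (0, 5, 6, 11)
[2] R1 /= 2  ⇒  (0, 1, 5, 4)
     R0 -= 8·R1  ⇒  (1, 0, 5, 8)
     R2 -= 11·R1  ⇒  (0, 0, 0, 7)
     R3 -= 5·R1  ⇒  (0, 0, 7, 4)
[3] R2 <-> R3
[3] R2 /= 7  ⇒  (0, 0, 1, 8)
     R0 -= 5·R2  ⇒  (1, 0, 0, 7)
     R1 -= 5·R2  ⇒  (0, 1, 0, 3)
[4] R3 /= 7  ⇒  (0, 0, 0, 1)
     R0 -= 7·R3  ⇒  (1, 0, 0, 0)
     R1 -= 3·R3  ⇒  (0, 1, 0, 0)
     R2 -= 8·R3  ⇒  (0, 0, 1, 0)

rank = 4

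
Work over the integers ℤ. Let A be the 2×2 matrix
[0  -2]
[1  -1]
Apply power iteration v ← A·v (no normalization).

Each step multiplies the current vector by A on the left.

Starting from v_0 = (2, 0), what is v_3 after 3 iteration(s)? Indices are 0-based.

v_3 = (4, -2)

v_0 = (2, 0).
v_1 = A·v_0 = (0, 2).
v_2 = A·v_1 = (-4, -2).
v_3 = A·v_2 = (4, -2).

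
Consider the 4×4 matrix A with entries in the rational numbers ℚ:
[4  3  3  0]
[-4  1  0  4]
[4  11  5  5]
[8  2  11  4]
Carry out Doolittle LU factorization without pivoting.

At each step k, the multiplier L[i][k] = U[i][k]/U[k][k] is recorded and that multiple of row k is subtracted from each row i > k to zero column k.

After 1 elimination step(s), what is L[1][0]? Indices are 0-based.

k=0: U[0][0]=4
  eliminate (1,0): mult=-1, new row 1: (0, 4, 3, 4); set L[1][0]=-1
  eliminate (2,0): mult=1, new row 2: (0, 8, 2, 5); set L[2][0]=1
  eliminate (3,0): mult=2, new row 3: (0, -4, 5, 4); set L[3][0]=2

L[1][0] = -1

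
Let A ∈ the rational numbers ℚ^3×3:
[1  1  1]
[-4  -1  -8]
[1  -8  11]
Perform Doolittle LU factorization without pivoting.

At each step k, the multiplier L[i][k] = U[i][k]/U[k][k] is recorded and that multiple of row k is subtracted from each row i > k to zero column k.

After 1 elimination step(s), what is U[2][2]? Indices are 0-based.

k=0: U[0][0]=1
  eliminate (1,0): mult=-4, new row 1: (0, 3, -4); set L[1][0]=-4
  eliminate (2,0): mult=1, new row 2: (0, -9, 10); set L[2][0]=1

U[2][2] = 10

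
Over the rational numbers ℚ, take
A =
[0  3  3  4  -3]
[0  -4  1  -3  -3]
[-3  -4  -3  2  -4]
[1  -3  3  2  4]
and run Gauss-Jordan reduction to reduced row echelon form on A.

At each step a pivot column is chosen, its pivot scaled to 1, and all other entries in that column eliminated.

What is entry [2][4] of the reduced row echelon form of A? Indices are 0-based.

[1] R0 <-> R2
[1] R0 /= -3  ⇒  (1, 4/3, 1, -2/3, 4/3)
     R3 -= 1·R0  ⇒  (0, -13/3, 2, 8/3, 8/3)
[2] R1 /= -4  ⇒  (0, 1, -1/4, 3/4, 3/4)
     R0 -= 4/3·R1  ⇒  (1, 0, 4/3, -5/3, 1/3)
     R2 -= 3·R1  ⇒  (0, 0, 15/4, 7/4, -21/4)
     R3 -= -13/3·R1  ⇒  (0, 0, 11/12, 71/12, 71/12)
[3] R2 /= 15/4  ⇒  (0, 0, 1, 7/15, -7/5)
     R0 -= 4/3·R2  ⇒  (1, 0, 0, -103/45, 11/5)
     R1 -= -1/4·R2  ⇒  (0, 1, 0, 13/15, 2/5)
     R3 -= 11/12·R2  ⇒  (0, 0, 0, 247/45, 36/5)
[4] R3 /= 247/45  ⇒  (0, 0, 0, 1, 324/247)
     R0 -= -103/45·R3  ⇒  (1, 0, 0, 0, 1285/247)
     R1 -= 13/15·R3  ⇒  (0, 1, 0, 0, -14/19)
     R2 -= 7/15·R3  ⇒  (0, 0, 1, 0, -497/247)

M[2][4] = -497/247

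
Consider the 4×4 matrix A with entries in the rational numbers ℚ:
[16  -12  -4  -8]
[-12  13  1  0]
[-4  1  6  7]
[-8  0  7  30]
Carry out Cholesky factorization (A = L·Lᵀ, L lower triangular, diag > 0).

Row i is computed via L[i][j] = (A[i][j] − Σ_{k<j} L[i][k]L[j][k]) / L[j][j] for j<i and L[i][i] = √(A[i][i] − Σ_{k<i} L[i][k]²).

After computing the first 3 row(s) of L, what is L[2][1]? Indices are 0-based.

Step 1: L[0][0] = √(16) = 4.
  L[1][0] = (-12) / L[0][0] = -3.
Step 2: L[1][1] = √(4) = 2.
  L[2][0] = (-4) / L[0][0] = -1.
  L[2][1] = (-2) / L[1][1] = -1.
Step 3: L[2][2] = √(4) = 2.

L[2][1] = -1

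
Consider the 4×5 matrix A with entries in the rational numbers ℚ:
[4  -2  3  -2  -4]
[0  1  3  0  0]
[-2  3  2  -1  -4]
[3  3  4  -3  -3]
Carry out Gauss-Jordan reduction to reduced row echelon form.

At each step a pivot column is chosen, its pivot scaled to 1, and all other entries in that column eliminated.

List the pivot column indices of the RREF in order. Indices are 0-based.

pivot(0,0)=4: scale R0 → (1, -1/2, 3/4, -1/2, -1)
  clear (2,0): R2 −= (-2)R0 → (0, 2, 7/2, -2, -6)
  clear (3,0): R3 −= (3)R0 → (0, 9/2, 7/4, -3/2, 0)
pivot(1,1)=1: scale R1 → (0, 1, 3, 0, 0)
  clear (0,1): R0 −= (-1/2)R1 → (1, 0, 9/4, -1/2, -1)
  clear (2,1): R2 −= (2)R1 → (0, 0, -5/2, -2, -6)
  clear (3,1): R3 −= (9/2)R1 → (0, 0, -47/4, -3/2, 0)
pivot(2,2)=-5/2: scale R2 → (0, 0, 1, 4/5, 12/5)
  clear (0,2): R0 −= (9/4)R2 → (1, 0, 0, -23/10, -32/5)
  clear (1,2): R1 −= (3)R2 → (0, 1, 0, -12/5, -36/5)
  clear (3,2): R3 −= (-47/4)R2 → (0, 0, 0, 79/10, 141/5)
pivot(3,3)=79/10: scale R3 → (0, 0, 0, 1, 282/79)
  clear (0,3): R0 −= (-23/10)R3 → (1, 0, 0, 0, 143/79)
  clear (1,3): R1 −= (-12/5)R3 → (0, 1, 0, 0, 108/79)
  clear (2,3): R2 −= (4/5)R3 → (0, 0, 1, 0, -36/79)

pivot columns: 0, 1, 2, 3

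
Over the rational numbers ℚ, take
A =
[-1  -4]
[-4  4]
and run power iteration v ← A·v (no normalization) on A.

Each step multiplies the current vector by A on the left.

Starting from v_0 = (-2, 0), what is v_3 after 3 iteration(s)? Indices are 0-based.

v_0 = (-2, 0).
v_1 = A·v_0 = (2, 8).
v_2 = A·v_1 = (-34, 24).
v_3 = A·v_2 = (-62, 232).

v_3 = (-62, 232)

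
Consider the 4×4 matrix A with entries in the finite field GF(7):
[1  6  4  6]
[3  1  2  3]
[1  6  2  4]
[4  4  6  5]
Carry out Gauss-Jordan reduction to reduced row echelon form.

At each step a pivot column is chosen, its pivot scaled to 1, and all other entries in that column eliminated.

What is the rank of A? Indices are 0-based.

rank = 4

[1] R0 /= 1  ⇒  (1, 6, 4, 6)
     R1 -= 3·R0  ⇒  (0, 4, 4, 6)
     R2 -= 1·R0  ⇒  (0, 0, 5, 5)
     R3 -= 4·R0  ⇒  (0, 1, 4, 2)
[2] R1 /= 4  ⇒  (0, 1, 1, 5)
     R0 -= 6·R1  ⇒  (1, 0, 5, 4)
     R3 -= 1·R1  ⇒  (0, 0, 3, 4)
[3] R2 /= 5  ⇒  (0, 0, 1, 1)
     R0 -= 5·R2  ⇒  (1, 0, 0, 6)
     R1 -= 1·R2  ⇒  (0, 1, 0, 4)
     R3 -= 3·R2  ⇒  (0, 0, 0, 1)
[4] R3 /= 1  ⇒  (0, 0, 0, 1)
     R0 -= 6·R3  ⇒  (1, 0, 0, 0)
     R1 -= 4·R3  ⇒  (0, 1, 0, 0)
     R2 -= 1·R3  ⇒  (0, 0, 1, 0)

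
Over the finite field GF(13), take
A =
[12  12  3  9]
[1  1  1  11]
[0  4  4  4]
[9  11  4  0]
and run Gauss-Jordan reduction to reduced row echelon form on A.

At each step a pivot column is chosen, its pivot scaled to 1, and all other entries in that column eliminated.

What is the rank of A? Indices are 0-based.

[1] R0 /= 12  ⇒  (1, 1, 10, 4)
     R1 -= 1·R0  ⇒  (0, 0, 4, 7)
     R3 -= 9·R0  ⇒  (0, 2, 5, 3)
[2] R1 <-> R2
[2] R1 /= 4  ⇒  (0, 1, 1, 1)
     R0 -= 1·R1  ⇒  (1, 0, 9, 3)
     R3 -= 2·R1  ⇒  (0, 0, 3, 1)
[3] R2 /= 4  ⇒  (0, 0, 1, 5)
     R0 -= 9·R2  ⇒  (1, 0, 0, 10)
     R1 -= 1·R2  ⇒  (0, 1, 0, 9)
     R3 -= 3·R2  ⇒  (0, 0, 0, 12)
[4] R3 /= 12  ⇒  (0, 0, 0, 1)
     R0 -= 10·R3  ⇒  (1, 0, 0, 0)
     R1 -= 9·R3  ⇒  (0, 1, 0, 0)
     R2 -= 5·R3  ⇒  (0, 0, 1, 0)

rank = 4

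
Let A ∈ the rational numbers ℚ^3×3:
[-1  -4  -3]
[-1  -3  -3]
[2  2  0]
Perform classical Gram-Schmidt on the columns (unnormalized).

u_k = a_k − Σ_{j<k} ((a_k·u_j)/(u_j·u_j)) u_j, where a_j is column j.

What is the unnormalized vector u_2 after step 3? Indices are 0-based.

Step 1: u_0 = a_0 = (-1, -1, 2).
Step 2: u_1 = a_1 − (11/6)·u_0 = (-13/6, -7/6, -5/3).
Step 3: u_2 = a_2 − (1)·u_0 − (60/53)·u_1 = (24/53, -36/53, -6/53).

u_2 = (24/53, -36/53, -6/53)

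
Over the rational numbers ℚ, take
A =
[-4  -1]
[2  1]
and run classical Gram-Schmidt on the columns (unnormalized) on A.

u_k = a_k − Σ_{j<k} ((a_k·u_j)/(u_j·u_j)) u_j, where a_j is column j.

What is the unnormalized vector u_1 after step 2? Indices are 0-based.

u_1 = (1/5, 2/5)

Step 1: u_0 = a_0 = (-4, 2).
Step 2: u_1 = a_1 − (3/10)·u_0 = (1/5, 2/5).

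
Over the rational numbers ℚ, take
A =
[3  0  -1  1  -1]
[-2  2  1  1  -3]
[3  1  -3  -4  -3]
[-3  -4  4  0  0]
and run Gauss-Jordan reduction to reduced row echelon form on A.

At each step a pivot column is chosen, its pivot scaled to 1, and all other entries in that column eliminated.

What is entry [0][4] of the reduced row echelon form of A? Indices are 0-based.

M[0][4] = -20/9

pivot(0,0)=3: scale R0 → (1, 0, -1/3, 1/3, -1/3)
  clear (1,0): R1 −= (-2)R0 → (0, 2, 1/3, 5/3, -11/3)
  clear (2,0): R2 −= (3)R0 → (0, 1, -2, -5, -2)
  clear (3,0): R3 −= (-3)R0 → (0, -4, 3, 1, -1)
pivot(1,1)=2: scale R1 → (0, 1, 1/6, 5/6, -11/6)
  clear (2,1): R2 −= (1)R1 → (0, 0, -13/6, -35/6, -1/6)
  clear (3,1): R3 −= (-4)R1 → (0, 0, 11/3, 13/3, -25/3)
pivot(2,2)=-13/6: scale R2 → (0, 0, 1, 35/13, 1/13)
  clear (0,2): R0 −= (-1/3)R2 → (1, 0, 0, 16/13, -4/13)
  clear (1,2): R1 −= (1/6)R2 → (0, 1, 0, 5/13, -24/13)
  clear (3,2): R3 −= (11/3)R2 → (0, 0, 0, -72/13, -112/13)
pivot(3,3)=-72/13: scale R3 → (0, 0, 0, 1, 14/9)
  clear (0,3): R0 −= (16/13)R3 → (1, 0, 0, 0, -20/9)
  clear (1,3): R1 −= (5/13)R3 → (0, 1, 0, 0, -22/9)
  clear (2,3): R2 −= (35/13)R3 → (0, 0, 1, 0, -37/9)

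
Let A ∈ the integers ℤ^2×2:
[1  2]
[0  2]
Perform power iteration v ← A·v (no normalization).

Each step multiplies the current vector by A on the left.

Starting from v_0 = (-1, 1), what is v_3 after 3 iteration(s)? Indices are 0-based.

v_0 = (-1, 1).
v_1 = A·v_0 = (1, 2).
v_2 = A·v_1 = (5, 4).
v_3 = A·v_2 = (13, 8).

v_3 = (13, 8)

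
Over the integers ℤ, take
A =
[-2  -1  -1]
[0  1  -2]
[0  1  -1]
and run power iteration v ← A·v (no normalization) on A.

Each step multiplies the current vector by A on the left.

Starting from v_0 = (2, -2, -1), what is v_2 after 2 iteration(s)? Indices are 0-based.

v_0 = (2, -2, -1).
v_1 = A·v_0 = (-1, 0, -1).
v_2 = A·v_1 = (3, 2, 1).

v_2 = (3, 2, 1)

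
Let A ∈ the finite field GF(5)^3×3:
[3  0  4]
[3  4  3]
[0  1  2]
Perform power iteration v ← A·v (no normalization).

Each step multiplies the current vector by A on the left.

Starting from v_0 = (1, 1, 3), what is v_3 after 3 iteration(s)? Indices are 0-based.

v_3 = (4, 4, 0)

v_0 = (1, 1, 3).
v_1 = A·v_0 = (0, 1, 2).
v_2 = A·v_1 = (3, 0, 0).
v_3 = A·v_2 = (4, 4, 0).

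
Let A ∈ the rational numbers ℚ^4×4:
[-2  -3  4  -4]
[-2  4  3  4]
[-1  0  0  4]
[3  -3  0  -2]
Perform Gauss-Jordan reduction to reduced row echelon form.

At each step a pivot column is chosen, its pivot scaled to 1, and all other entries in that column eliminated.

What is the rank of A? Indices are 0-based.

rank = 4

[1] R0 /= -2  ⇒  (1, 3/2, -2, 2)
     R1 -= -2·R0  ⇒  (0, 7, -1, 8)
     R2 -= -1·R0  ⇒  (0, 3/2, -2, 6)
     R3 -= 3·R0  ⇒  (0, -15/2, 6, -8)
[2] R1 /= 7  ⇒  (0, 1, -1/7, 8/7)
     R0 -= 3/2·R1  ⇒  (1, 0, -25/14, 2/7)
     R2 -= 3/2·R1  ⇒  (0, 0, -25/14, 30/7)
     R3 -= -15/2·R1  ⇒  (0, 0, 69/14, 4/7)
[3] R2 /= -25/14  ⇒  (0, 0, 1, -12/5)
     R0 -= -25/14·R2  ⇒  (1, 0, 0, -4)
     R1 -= -1/7·R2  ⇒  (0, 1, 0, 4/5)
     R3 -= 69/14·R2  ⇒  (0, 0, 0, 62/5)
[4] R3 /= 62/5  ⇒  (0, 0, 0, 1)
     R0 -= -4·R3  ⇒  (1, 0, 0, 0)
     R1 -= 4/5·R3  ⇒  (0, 1, 0, 0)
     R2 -= -12/5·R3  ⇒  (0, 0, 1, 0)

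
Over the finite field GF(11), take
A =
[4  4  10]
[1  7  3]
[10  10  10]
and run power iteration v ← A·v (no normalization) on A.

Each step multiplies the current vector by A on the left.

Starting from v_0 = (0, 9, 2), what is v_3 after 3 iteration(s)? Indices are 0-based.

v_3 = (2, 4, 10)

v_0 = (0, 9, 2).
v_1 = A·v_0 = (1, 3, 0).
v_2 = A·v_1 = (5, 0, 7).
v_3 = A·v_2 = (2, 4, 10).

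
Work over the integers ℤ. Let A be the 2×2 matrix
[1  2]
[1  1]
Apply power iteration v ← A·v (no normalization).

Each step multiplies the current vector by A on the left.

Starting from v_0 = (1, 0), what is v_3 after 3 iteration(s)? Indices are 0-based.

v_0 = (1, 0).
v_1 = A·v_0 = (1, 1).
v_2 = A·v_1 = (3, 2).
v_3 = A·v_2 = (7, 5).

v_3 = (7, 5)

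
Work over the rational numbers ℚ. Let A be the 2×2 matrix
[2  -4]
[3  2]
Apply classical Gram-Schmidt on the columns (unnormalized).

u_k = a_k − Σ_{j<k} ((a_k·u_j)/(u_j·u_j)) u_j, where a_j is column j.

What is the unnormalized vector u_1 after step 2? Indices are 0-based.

Step 1: u_0 = a_0 = (2, 3).
Step 2: u_1 = a_1 − (-2/13)·u_0 = (-48/13, 32/13).

u_1 = (-48/13, 32/13)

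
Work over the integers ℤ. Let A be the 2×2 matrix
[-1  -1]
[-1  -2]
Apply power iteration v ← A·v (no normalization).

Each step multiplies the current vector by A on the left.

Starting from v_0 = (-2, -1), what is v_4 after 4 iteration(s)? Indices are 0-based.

v_0 = (-2, -1).
v_1 = A·v_0 = (3, 4).
v_2 = A·v_1 = (-7, -11).
v_3 = A·v_2 = (18, 29).
v_4 = A·v_3 = (-47, -76).

v_4 = (-47, -76)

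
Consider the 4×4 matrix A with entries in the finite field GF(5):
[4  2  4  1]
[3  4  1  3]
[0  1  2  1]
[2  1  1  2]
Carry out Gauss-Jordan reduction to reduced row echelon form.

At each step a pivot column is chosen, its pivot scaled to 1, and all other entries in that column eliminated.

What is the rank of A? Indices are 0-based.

[1] R0 /= 4  ⇒  (1, 3, 1, 4)
     R1 -= 3·R0  ⇒  (0, 0, 3, 1)
     R3 -= 2·R0  ⇒  (0, 0, 4, 4)
[2] R1 <-> R2
[2] R1 /= 1  ⇒  (0, 1, 2, 1)
     R0 -= 3·R1  ⇒  (1, 0, 0, 1)
[3] R2 /= 3  ⇒  (0, 0, 1, 2)
     R1 -= 2·R2  ⇒  (0, 1, 0, 2)
     R3 -= 4·R2  ⇒  (0, 0, 0, 1)
[4] R3 /= 1  ⇒  (0, 0, 0, 1)
     R0 -= 1·R3  ⇒  (1, 0, 0, 0)
     R1 -= 2·R3  ⇒  (0, 1, 0, 0)
     R2 -= 2·R3  ⇒  (0, 0, 1, 0)

rank = 4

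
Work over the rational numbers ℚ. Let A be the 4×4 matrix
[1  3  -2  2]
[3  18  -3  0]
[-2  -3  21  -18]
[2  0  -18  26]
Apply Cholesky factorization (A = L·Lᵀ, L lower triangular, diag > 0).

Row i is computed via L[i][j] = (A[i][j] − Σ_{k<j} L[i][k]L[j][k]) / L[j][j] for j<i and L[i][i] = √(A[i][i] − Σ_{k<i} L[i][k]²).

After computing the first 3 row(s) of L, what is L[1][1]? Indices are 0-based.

L[1][1] = 3

Step 1: L[0][0] = √(1) = 1.
  L[1][0] = (3) / L[0][0] = 3.
Step 2: L[1][1] = √(9) = 3.
  L[2][0] = (-2) / L[0][0] = -2.
  L[2][1] = (3) / L[1][1] = 1.
Step 3: L[2][2] = √(16) = 4.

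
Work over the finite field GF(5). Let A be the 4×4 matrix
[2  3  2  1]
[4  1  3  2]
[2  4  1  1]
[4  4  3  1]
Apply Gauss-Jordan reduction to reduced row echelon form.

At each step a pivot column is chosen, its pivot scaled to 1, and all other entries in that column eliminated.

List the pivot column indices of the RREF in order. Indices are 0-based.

pivot columns: 0, 1, 2, 3

step 1: normalize row 0 (÷2) = (1, 4, 1, 3)
  row 1: subtract 4×row0 = (0, 0, 4, 0)
  row 2: subtract 2×row0 = (0, 1, 4, 0)
  row 3: subtract 4×row0 = (0, 3, 4, 4)
step 2: exchange rows 1,2
step 2: normalize row 1 (÷1) = (0, 1, 4, 0)
  row 0: subtract 4×row1 = (1, 0, 0, 3)
  row 3: subtract 3×row1 = (0, 0, 2, 4)
step 3: normalize row 2 (÷4) = (0, 0, 1, 0)
  row 1: subtract 4×row2 = (0, 1, 0, 0)
  row 3: subtract 2×row2 = (0, 0, 0, 4)
step 4: normalize row 3 (÷4) = (0, 0, 0, 1)
  row 0: subtract 3×row3 = (1, 0, 0, 0)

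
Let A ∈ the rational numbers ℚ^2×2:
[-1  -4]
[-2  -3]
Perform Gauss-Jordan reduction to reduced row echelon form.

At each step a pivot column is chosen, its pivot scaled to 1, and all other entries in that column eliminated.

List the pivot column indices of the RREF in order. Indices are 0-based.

[1] R0 /= -1  ⇒  (1, 4)
     R1 -= -2·R0  ⇒  (0, 5)
[2] R1 /= 5  ⇒  (0, 1)
     R0 -= 4·R1  ⇒  (1, 0)

pivot columns: 0, 1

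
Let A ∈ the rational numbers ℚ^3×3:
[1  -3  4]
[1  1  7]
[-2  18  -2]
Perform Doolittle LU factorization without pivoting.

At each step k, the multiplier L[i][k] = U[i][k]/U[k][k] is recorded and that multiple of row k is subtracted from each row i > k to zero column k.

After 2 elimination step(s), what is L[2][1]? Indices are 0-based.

L[2][1] = 3

k=0: U[0][0]=1
  eliminate (1,0): mult=1, new row 1: (0, 4, 3); set L[1][0]=1
  eliminate (2,0): mult=-2, new row 2: (0, 12, 6); set L[2][0]=-2
k=1: U[1][1]=4
  eliminate (2,1): mult=3, new row 2: (0, 0, -3); set L[2][1]=3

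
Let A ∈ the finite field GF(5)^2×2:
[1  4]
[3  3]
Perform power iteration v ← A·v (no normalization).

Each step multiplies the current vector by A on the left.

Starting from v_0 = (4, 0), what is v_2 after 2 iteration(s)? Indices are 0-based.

v_2 = (2, 3)

v_0 = (4, 0).
v_1 = A·v_0 = (4, 2).
v_2 = A·v_1 = (2, 3).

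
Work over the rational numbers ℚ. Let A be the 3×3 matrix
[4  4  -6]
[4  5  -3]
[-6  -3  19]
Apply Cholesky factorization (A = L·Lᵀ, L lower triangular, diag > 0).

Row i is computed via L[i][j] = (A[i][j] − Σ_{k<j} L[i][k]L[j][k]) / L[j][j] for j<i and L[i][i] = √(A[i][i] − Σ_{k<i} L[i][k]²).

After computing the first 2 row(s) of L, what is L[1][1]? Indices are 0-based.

L[1][1] = 1

Step 1: L[0][0] = √(4) = 2.
  L[1][0] = (4) / L[0][0] = 2.
Step 2: L[1][1] = √(1) = 1.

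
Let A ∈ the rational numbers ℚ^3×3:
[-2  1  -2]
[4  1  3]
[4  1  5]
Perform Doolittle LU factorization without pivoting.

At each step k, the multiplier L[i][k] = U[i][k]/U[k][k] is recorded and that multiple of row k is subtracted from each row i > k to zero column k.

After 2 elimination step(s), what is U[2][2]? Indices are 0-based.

Step 1: pivot at (0,0) is -2.
  row1 ← row1 − (-2)·row0  ⇒  L[1][0]=-2, U row1=(0, 3, -1)
  row2 ← row2 − (-2)·row0  ⇒  L[2][0]=-2, U row2=(0, 3, 1)
Step 2: pivot at (1,1) is 3.
  row2 ← row2 − (1)·row1  ⇒  L[2][1]=1, U row2=(0, 0, 2)

U[2][2] = 2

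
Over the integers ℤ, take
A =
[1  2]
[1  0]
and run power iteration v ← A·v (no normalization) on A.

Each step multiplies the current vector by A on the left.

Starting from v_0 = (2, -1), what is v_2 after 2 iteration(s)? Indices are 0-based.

v_2 = (4, 0)

v_0 = (2, -1).
v_1 = A·v_0 = (0, 2).
v_2 = A·v_1 = (4, 0).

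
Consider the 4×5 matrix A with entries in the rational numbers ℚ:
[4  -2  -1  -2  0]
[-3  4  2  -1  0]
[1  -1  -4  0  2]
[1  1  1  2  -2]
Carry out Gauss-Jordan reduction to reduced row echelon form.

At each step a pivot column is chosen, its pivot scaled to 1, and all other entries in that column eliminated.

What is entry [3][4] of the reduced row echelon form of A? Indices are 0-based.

[1] R0 /= 4  ⇒  (1, -1/2, -1/4, -1/2, 0)
     R1 -= -3·R0  ⇒  (0, 5/2, 5/4, -5/2, 0)
     R2 -= 1·R0  ⇒  (0, -1/2, -15/4, 1/2, 2)
     R3 -= 1·R0  ⇒  (0, 3/2, 5/4, 5/2, -2)
[2] R1 /= 5/2  ⇒  (0, 1, 1/2, -1, 0)
     R0 -= -1/2·R1  ⇒  (1, 0, 0, -1, 0)
     R2 -= -1/2·R1  ⇒  (0, 0, -7/2, 0, 2)
     R3 -= 3/2·R1  ⇒  (0, 0, 1/2, 4, -2)
[3] R2 /= -7/2  ⇒  (0, 0, 1, 0, -4/7)
     R1 -= 1/2·R2  ⇒  (0, 1, 0, -1, 2/7)
     R3 -= 1/2·R2  ⇒  (0, 0, 0, 4, -12/7)
[4] R3 /= 4  ⇒  (0, 0, 0, 1, -3/7)
     R0 -= -1·R3  ⇒  (1, 0, 0, 0, -3/7)
     R1 -= -1·R3  ⇒  (0, 1, 0, 0, -1/7)

M[3][4] = -3/7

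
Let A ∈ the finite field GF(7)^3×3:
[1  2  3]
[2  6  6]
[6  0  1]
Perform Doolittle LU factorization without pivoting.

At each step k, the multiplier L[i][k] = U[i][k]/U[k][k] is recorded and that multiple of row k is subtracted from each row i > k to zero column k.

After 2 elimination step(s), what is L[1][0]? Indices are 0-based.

Step 1: pivot at (0,0) is 1.
  row1 ← row1 − (2)·row0  ⇒  L[1][0]=2, U row1=(0, 2, 0)
  row2 ← row2 − (6)·row0  ⇒  L[2][0]=6, U row2=(0, 2, 4)
Step 2: pivot at (1,1) is 2.
  row2 ← row2 − (1)·row1  ⇒  L[2][1]=1, U row2=(0, 0, 4)

L[1][0] = 2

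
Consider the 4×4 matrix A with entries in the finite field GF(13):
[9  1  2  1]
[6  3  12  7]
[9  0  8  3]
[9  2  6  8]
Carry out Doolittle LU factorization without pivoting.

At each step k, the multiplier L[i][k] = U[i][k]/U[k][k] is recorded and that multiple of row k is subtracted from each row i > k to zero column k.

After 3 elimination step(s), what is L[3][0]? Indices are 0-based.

L[3][0] = 1

[col 0] pivot 9
  R1 -= 5*R0 → (0, 11, 2, 2)  (L[1][0] := 5)
  R2 -= 1*R0 → (0, 12, 6, 2)  (L[2][0] := 1)
  R3 -= 1*R0 → (0, 1, 4, 7)  (L[3][0] := 1)
[col 1] pivot 11
  R2 -= 7*R1 → (0, 0, 5, 1)  (L[2][1] := 7)
  R3 -= 6*R1 → (0, 0, 5, 8)  (L[3][1] := 6)
[col 2] pivot 5
  R3 -= 1*R2 → (0, 0, 0, 7)  (L[3][2] := 1)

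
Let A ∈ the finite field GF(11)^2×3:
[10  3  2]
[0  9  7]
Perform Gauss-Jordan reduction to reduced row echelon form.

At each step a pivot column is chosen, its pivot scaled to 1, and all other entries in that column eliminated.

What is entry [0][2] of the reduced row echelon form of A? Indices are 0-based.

M[0][2] = 4

step 1: normalize row 0 (÷10) = (1, 8, 9)
step 2: normalize row 1 (÷9) = (0, 1, 2)
  row 0: subtract 8×row1 = (1, 0, 4)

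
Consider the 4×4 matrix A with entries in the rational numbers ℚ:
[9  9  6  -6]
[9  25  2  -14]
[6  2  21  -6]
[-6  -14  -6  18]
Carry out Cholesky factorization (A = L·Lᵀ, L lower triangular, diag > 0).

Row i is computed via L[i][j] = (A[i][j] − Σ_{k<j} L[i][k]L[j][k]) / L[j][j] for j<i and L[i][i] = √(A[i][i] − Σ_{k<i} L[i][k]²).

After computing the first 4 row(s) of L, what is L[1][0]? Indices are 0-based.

L[1][0] = 3

Step 1: L[0][0] = √(9) = 3.
  L[1][0] = (9) / L[0][0] = 3.
Step 2: L[1][1] = √(16) = 4.
  L[2][0] = (6) / L[0][0] = 2.
  L[2][1] = (-4) / L[1][1] = -1.
Step 3: L[2][2] = √(16) = 4.
  L[3][0] = (-6) / L[0][0] = -2.
  L[3][1] = (-8) / L[1][1] = -2.
  L[3][2] = (-4) / L[2][2] = -1.
Step 4: L[3][3] = √(9) = 3.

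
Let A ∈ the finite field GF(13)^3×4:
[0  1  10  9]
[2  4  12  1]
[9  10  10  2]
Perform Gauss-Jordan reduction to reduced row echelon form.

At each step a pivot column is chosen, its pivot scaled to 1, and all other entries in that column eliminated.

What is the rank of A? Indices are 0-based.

pivot(0,0): swap R0↔R1
pivot(0,0)=2: scale R0 → (1, 2, 6, 7)
  clear (2,0): R2 −= (9)R0 → (0, 5, 8, 4)
pivot(1,1)=1: scale R1 → (0, 1, 10, 9)
  clear (0,1): R0 −= (2)R1 → (1, 0, 12, 2)
  clear (2,1): R2 −= (5)R1 → (0, 0, 10, 11)
pivot(2,2)=10: scale R2 → (0, 0, 1, 5)
  clear (0,2): R0 −= (12)R2 → (1, 0, 0, 7)
  clear (1,2): R1 −= (10)R2 → (0, 1, 0, 11)

rank = 3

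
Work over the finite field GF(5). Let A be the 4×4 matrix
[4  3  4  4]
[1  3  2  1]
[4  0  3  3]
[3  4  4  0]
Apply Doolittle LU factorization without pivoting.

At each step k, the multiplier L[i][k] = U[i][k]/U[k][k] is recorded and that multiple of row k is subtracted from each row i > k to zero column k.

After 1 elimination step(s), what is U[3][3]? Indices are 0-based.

U[3][3] = 2

k=0: U[0][0]=4
  eliminate (1,0): mult=4, new row 1: (0, 1, 1, 0); set L[1][0]=4
  eliminate (2,0): mult=1, new row 2: (0, 2, 4, 4); set L[2][0]=1
  eliminate (3,0): mult=2, new row 3: (0, 3, 1, 2); set L[3][0]=2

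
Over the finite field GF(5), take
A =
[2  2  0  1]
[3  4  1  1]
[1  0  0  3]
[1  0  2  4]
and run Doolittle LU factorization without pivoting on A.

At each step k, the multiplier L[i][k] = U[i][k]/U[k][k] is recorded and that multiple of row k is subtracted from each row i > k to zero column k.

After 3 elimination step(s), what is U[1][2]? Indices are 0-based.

U[1][2] = 1

k=0: U[0][0]=2
  eliminate (1,0): mult=4, new row 1: (0, 1, 1, 2); set L[1][0]=4
  eliminate (2,0): mult=3, new row 2: (0, 4, 0, 0); set L[2][0]=3
  eliminate (3,0): mult=3, new row 3: (0, 4, 2, 1); set L[3][0]=3
k=1: U[1][1]=1
  eliminate (2,1): mult=4, new row 2: (0, 0, 1, 2); set L[2][1]=4
  eliminate (3,1): mult=4, new row 3: (0, 0, 3, 3); set L[3][1]=4
k=2: U[2][2]=1
  eliminate (3,2): mult=3, new row 3: (0, 0, 0, 2); set L[3][2]=3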